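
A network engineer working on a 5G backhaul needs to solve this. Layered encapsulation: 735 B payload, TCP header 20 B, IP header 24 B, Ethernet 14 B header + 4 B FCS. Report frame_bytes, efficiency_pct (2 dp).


TCP segment = 735 + 20 = 755 B
IP packet = 755 + 24 = 779 B
Ethernet frame = 779 + 14 + 4 = 797 B
Efficiency = app / frame = 735 / 797 = 0.922208 = 92.2208% -> 92.22% (2 dp)

797, 92.22


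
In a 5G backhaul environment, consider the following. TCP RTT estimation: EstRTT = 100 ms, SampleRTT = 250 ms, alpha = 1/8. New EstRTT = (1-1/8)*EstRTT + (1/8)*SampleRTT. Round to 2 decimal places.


Given: EstRTT = 100 ms, SampleRTT = 250 ms, alpha = 1/8
New EstRTT = (1 - alpha) * EstRTT + alpha * SampleRTT
(7/8) * 100 = 87.5
(1/8) * 250 = 31.25
New EstRTT = 87.5 + 31.25 = 118.75 ms -> 118.75 ms (2 dp)

118.75


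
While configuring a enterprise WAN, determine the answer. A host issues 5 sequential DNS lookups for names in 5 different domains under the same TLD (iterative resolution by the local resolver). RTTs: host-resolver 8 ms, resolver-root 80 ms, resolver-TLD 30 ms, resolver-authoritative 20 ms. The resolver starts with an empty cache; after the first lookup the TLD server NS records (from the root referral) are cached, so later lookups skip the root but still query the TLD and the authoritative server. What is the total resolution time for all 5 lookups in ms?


Lookup 1 (cold cache): local + root + TLD + auth = 8 + 80 + 30 + 20 = 138 ms
Lookups 2..5 (TLD NS cached -> skip root; new domain -> still ask TLD and auth): local + TLD + auth = 8 + 30 + 20 = 58 ms each
Remaining 4 lookups: 4 * 58 = 232 ms
Total = 138 + 232 = 370 ms

370


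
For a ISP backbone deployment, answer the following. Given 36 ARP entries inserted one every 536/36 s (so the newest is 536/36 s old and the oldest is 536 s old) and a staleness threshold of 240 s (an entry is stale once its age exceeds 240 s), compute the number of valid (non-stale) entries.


Ages are k * 536/36 s for k = 1..36 (spacing = 14.8889 s).
Entry k is valid iff k * 536/36 <= 240 iff k <= 36 * 240 / 536 = 16.1194
n_valid = floor(16.1194) = 16
(n_stale = 36 - 16 = 20)

16


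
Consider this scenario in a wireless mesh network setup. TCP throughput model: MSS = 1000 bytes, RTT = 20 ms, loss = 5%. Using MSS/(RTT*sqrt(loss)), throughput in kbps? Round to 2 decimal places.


Given: MSS = 1000 bytes, RTT = 20 ms, loss = 5%
RTT in seconds = 20 / 1000 = 0.02
Loss rate = 5% = 0.05
sqrt(loss) = sqrt(0.05) = 0.223606797750
Throughput (bytes/s) = 1000 / (0.02 * 0.223606797750) = 223606.7977
Throughput (kbps) = 223606.7977 * 8 / 1000 = 1788.854382 -> 1788.85 kbps (2 dp)

1788.85


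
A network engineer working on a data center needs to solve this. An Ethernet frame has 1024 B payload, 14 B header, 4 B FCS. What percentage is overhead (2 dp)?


Given: payload = 1024 B, header = 14 B, trailer = 4 B
Overhead bytes = header + trailer = 14 + 4 = 18
Total frame = payload + overhead = 1024 + 18 = 1042
Overhead % = 18 / 1042 * 100 = 1.7274% -> 1.73% (2 dp)

1.73


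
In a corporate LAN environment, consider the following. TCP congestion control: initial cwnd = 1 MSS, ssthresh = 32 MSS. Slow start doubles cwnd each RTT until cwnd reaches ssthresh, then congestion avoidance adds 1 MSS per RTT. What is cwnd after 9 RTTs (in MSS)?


RTT 0: cwnd = 1 MSS (initial)
RTT 1: cwnd = 2 MSS (slow start, doubled)
RTT 2: cwnd = 4 MSS (slow start, doubled)
RTT 3: cwnd = 8 MSS (slow start, doubled)
RTT 4: cwnd = 16 MSS (slow start, doubled)
RTT 5: cwnd = 32 MSS (slow start, doubled)
RTT 6: cwnd = 33 MSS (congestion avoidance, +1)
RTT 7: cwnd = 34 MSS (congestion avoidance, +1)
RTT 8: cwnd = 35 MSS (congestion avoidance, +1)
RTT 9: cwnd = 36 MSS (congestion avoidance, +1)

36


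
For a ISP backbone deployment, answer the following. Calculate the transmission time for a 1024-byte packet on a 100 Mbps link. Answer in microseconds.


Given: packet = 1024 bytes, bandwidth = 100 Mbps
Packet in bits = 1024 * 8 = 8192 bits
Bandwidth = 100 * 10^6 = 100000000 bps
Time = 8192 / 100000000 seconds
Time in us = 8192 * 10^6 / 100000000 = 81.92

81.92


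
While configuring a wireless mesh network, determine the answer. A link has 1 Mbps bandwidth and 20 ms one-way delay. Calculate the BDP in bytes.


Given: bandwidth = 1 Mbps, delay = 20 ms
BDP in bits = 1 * 10^6 * 20 / 1000
BDP in bits = 20000
BDP in bytes = 20000 / 8 = 2500

2500


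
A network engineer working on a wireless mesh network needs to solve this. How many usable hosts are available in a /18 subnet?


Given: subnet mask /18
Host bits = 32 - 18 = 14
Total addresses = 2^14 = 16384
Usable hosts = 16384 - 2 (network + broadcast) = 16382

16382


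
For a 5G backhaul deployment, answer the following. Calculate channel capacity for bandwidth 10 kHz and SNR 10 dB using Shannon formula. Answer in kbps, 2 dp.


Given: B = 10 kHz, SNR = 10 dB
SNR linear = 10^(10/10) = 10
1 + SNR = 11
log2(11) = 3.4594316186
C = 10 * 1000 * 3.4594316186 = 34594.3162 bps
C = 34.594316 kbps -> 34.59 kbps (2 dp)

34.59


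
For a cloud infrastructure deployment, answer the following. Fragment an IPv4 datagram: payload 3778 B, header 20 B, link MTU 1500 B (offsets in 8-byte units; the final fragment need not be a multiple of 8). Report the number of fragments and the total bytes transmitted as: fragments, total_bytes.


Max data per non-final fragment = floor((MTU - header)/8)*8 = floor((1500 - 20)/8)*8 = floor(1480/8)*8 = 1480 B
Final fragment needs no 8-byte alignment: it can carry up to MTU - header = 1480 B
Non-final fragments needed = ceil((payload - 1480) / 1480) = ceil(2298/1480) = ceil(1.5527) = 2
Number of fragments = 2 + 1 = 3
Fragment sizes (data): 2 * 1480 B + 818 B (last, 818 <= 1480 OK)
Total bytes sent = payload + n_frags * header = 3778 + 3*20 = 3778 + 60 = 3838 B

3, 3838


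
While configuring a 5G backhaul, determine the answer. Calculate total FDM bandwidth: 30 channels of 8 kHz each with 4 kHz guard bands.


Given: 30 channels, 8 kHz each, guard = 4 kHz
Channel bandwidth = 30 * 8 = 240 kHz
Guard bands = 29 gaps * 4 kHz = 116 kHz
Total = 240 + 116 = 356 kHz

356


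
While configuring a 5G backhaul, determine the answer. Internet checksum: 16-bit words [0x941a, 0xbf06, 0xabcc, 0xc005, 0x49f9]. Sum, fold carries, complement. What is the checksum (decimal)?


Given words: [0x941a, 0xbf06, 0xabcc, 0xc005, 0x49f9]
Step 1: Sum all words
Raw sum = 37914 + 48902 + 43980 + 49157 + 18937 = 198890
Step 2: Fold carry: (2282 + 3) = 2285
One's complement = ~2285 & 0xFFFF = 63250

63250


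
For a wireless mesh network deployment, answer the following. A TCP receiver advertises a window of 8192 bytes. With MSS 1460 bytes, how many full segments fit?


Given: RWND = 8192 bytes, MSS = 1460 bytes
Full segments = floor(RWND / MSS)
Full segments = floor(8192 / 1460)
Full segments = floor(5.611) = 5

5


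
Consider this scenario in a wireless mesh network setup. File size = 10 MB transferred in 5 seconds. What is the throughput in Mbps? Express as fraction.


Given: file = 10 MB, time = 5 s
File in Mb = 10 * 8 = 80 Mb
Throughput = 80 / 5 Mbps
Throughput = 16 Mbps

16


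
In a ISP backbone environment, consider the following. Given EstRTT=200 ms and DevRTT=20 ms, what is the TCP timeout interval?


Given: EstRTT = 200 ms, DevRTT = 20 ms
Timeout = EstRTT + 4 * DevRTT
4 * DevRTT = 4 * 20 = 80
Timeout = 200 + 80 = 280 ms

280


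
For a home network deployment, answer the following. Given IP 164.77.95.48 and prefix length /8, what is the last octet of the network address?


Given: IP = 164.77.95.48, prefix = /8
Subnet mask = 255.0.0.0
Last octet of IP: 48
Last octet of mask: 0
Network last octet = 48 AND 0 = 0

0


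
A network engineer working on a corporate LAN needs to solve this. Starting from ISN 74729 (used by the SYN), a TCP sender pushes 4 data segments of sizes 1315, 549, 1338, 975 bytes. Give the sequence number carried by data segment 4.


The SYN occupies sequence number ISN = 74729, so the first data byte is ISN + 1 = 74730.
SEQ of data segment i = (ISN + 1) + sum of payload sizes of segments 1..i-1.
Segment 1: SEQ = 74730, payload = 1315 bytes
Segment 2: SEQ = 76045, payload = 549 bytes
Segment 3: SEQ = 76594, payload = 1338 bytes
Segment 4: SEQ = 77932, payload = 975 bytes
SEQ of segment 4 = 74730 + 1315 + 549 + 1338 = 77932

77932


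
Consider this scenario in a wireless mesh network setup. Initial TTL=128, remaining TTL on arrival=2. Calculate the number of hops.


Given: initial TTL = 128, received TTL = 2
Hops = initial TTL - received TTL
Hops = 128 - 2 = 126

126


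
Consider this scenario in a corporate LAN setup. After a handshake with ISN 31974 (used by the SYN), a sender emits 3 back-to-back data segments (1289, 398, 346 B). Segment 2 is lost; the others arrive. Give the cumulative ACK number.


SYN uses sequence number 31974; first data byte = ISN + 1 = 31975.
Segment 1: SEQ = 31975, len = 1289 B, covers [31975, 33263]
Segment 2: SEQ = 33264, len = 398 B, covers [33264, 33661] [LOST]
Segment 3: SEQ = 33662, len = 346 B, covers [33662, 34007]
In-order data received: bytes [31975, 33263] (segments 1..1).
Segment 2 missing -> gap begins at byte 33264; later segments buffered out of order.
Cumulative ACK = next expected in-order byte = 31975 + 1289 = 33264

33264


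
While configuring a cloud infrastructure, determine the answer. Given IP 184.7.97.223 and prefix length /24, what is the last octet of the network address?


Given: IP = 184.7.97.223, prefix = /24
Subnet mask = 255.255.255.0
Last octet of IP: 223
Last octet of mask: 0
Network last octet = 223 AND 0 = 0

0


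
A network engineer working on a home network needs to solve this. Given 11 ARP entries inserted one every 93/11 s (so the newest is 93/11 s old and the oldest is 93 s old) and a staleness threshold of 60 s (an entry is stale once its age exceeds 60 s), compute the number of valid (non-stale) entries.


Ages are k * 93/11 s for k = 1..11 (spacing = 8.4545 s).
Entry k is valid iff k * 93/11 <= 60 iff k <= 11 * 60 / 93 = 7.0968
n_valid = floor(7.0968) = 7
(n_stale = 11 - 7 = 4)

7


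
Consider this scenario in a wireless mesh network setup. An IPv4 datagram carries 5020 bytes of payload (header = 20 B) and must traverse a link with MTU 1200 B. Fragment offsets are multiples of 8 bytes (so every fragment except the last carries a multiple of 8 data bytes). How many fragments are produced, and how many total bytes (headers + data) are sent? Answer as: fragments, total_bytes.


Max data per non-final fragment = floor((MTU - header)/8)*8 = floor((1200 - 20)/8)*8 = floor(1180/8)*8 = 1176 B
Final fragment needs no 8-byte alignment: it can carry up to MTU - header = 1180 B
Non-final fragments needed = ceil((payload - 1180) / 1176) = ceil(3840/1176) = ceil(3.2653) = 4
Number of fragments = 4 + 1 = 5
Fragment sizes (data): 4 * 1176 B + 316 B (last, 316 <= 1180 OK)
Total bytes sent = payload + n_frags * header = 5020 + 5*20 = 5020 + 100 = 5120 B

5, 5120


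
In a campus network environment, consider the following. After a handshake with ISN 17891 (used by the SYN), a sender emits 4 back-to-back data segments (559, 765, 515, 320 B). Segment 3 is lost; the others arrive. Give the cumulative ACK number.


SYN uses sequence number 17891; first data byte = ISN + 1 = 17892.
Segment 1: SEQ = 17892, len = 559 B, covers [17892, 18450]
Segment 2: SEQ = 18451, len = 765 B, covers [18451, 19215]
Segment 3: SEQ = 19216, len = 515 B, covers [19216, 19730] [LOST]
Segment 4: SEQ = 19731, len = 320 B, covers [19731, 20050]
In-order data received: bytes [17892, 19215] (segments 1..2).
Segment 3 missing -> gap begins at byte 19216; later segments buffered out of order.
Cumulative ACK = next expected in-order byte = 17892 + 559 + 765 = 19216

19216


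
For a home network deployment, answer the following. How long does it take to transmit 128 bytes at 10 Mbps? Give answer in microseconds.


Given: packet = 128 bytes, bandwidth = 10 Mbps
Packet in bits = 128 * 8 = 1024 bits
Bandwidth = 10 * 10^6 = 10000000 bps
Time = 1024 / 10000000 seconds
Time in us = 1024 * 10^6 / 10000000 = 102.4

102.4


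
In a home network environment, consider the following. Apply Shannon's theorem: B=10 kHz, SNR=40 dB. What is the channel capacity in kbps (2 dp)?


Given: B = 10 kHz, SNR = 40 dB
SNR linear = 10^(40/10) = 10000
1 + SNR = 10001
log2(10001) = 13.2878566418
C = 10 * 1000 * 13.2878566418 = 132878.5664 bps
C = 132.878566 kbps -> 132.88 kbps (2 dp)

132.88


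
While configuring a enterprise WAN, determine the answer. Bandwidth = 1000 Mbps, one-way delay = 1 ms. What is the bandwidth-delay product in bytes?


Given: bandwidth = 1000 Mbps, delay = 1 ms
BDP in bits = 1000 * 10^6 * 1 / 1000
BDP in bits = 1000000
BDP in bytes = 1000000 / 8 = 125000

125000


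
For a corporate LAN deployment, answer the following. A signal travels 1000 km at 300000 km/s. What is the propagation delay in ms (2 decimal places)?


Given: distance = 1000 km, speed = 300000 km/s
Delay = distance / speed = 1000 / 300000 seconds
Delay in ms = 1000 * 1000 / 300000
Delay = 3.3333 ms
Rounded to 2 dp = 3.33 ms

3.33


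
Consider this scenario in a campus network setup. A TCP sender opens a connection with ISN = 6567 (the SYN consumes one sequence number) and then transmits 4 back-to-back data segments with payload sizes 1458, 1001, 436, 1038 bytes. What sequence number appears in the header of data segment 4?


The SYN occupies sequence number ISN = 6567, so the first data byte is ISN + 1 = 6568.
SEQ of data segment i = (ISN + 1) + sum of payload sizes of segments 1..i-1.
Segment 1: SEQ = 6568, payload = 1458 bytes
Segment 2: SEQ = 8026, payload = 1001 bytes
Segment 3: SEQ = 9027, payload = 436 bytes
Segment 4: SEQ = 9463, payload = 1038 bytes
SEQ of segment 4 = 6568 + 1458 + 1001 + 436 = 9463

9463


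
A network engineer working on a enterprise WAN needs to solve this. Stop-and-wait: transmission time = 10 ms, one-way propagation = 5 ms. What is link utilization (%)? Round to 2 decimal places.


Given: Ttrans = 10 ms, Tprop = 5 ms
RTT = 2 * Tprop = 2 * 5 = 10 ms
U = Ttrans / (Ttrans + RTT)
U = 10 / (10 + 10)
U = 10 / 20 = 0.5
U% = 50.00%

50.00


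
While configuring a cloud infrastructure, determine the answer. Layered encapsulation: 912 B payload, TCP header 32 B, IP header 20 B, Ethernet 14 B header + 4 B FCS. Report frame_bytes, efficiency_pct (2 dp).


TCP segment = 912 + 32 = 944 B
IP packet = 944 + 20 = 964 B
Ethernet frame = 964 + 14 + 4 = 982 B
Efficiency = app / frame = 912 / 982 = 0.928717 = 92.8717% -> 92.87% (2 dp)

982, 92.87


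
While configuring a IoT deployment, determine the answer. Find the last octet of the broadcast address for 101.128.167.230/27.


Given: IP = 101.128.167.230, prefix = /27
Host bits = 32 - 27 = 5
Network last octet = 230 AND mask = 224
Host part size = 2^5 - 1 = 31
Broadcast last octet = 224 OR 31 = 255

255


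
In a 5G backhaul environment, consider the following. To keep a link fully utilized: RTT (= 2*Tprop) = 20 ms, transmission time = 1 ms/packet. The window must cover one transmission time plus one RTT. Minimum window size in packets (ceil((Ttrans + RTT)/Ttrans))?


Given: Ttrans = 1 ms, RTT = 20 ms (= 2 * Tprop, Tprop = 10 ms)
Time until first ACK returns = Ttrans + RTT = 1 + 20 = 21 ms
Need W * Ttrans >= Ttrans + RTT  ->  W >= (Ttrans + RTT) / Ttrans
(Ttrans + RTT) / Ttrans = 21 / 1 = 21
W_min = ceil(21) = 21

21


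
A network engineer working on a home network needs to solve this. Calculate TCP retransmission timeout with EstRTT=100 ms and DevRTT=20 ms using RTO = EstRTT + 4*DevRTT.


Given: EstRTT = 100 ms, DevRTT = 20 ms
Timeout = EstRTT + 4 * DevRTT
4 * DevRTT = 4 * 20 = 80
Timeout = 100 + 80 = 180 ms

180


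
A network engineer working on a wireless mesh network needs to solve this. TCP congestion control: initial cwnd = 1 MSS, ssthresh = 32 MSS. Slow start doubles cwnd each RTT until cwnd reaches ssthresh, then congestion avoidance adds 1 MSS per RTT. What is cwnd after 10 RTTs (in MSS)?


RTT 0: cwnd = 1 MSS (initial)
RTT 1: cwnd = 2 MSS (slow start, doubled)
RTT 2: cwnd = 4 MSS (slow start, doubled)
RTT 3: cwnd = 8 MSS (slow start, doubled)
RTT 4: cwnd = 16 MSS (slow start, doubled)
RTT 5: cwnd = 32 MSS (slow start, doubled)
RTT 6: cwnd = 33 MSS (congestion avoidance, +1)
RTT 7: cwnd = 34 MSS (congestion avoidance, +1)
RTT 8: cwnd = 35 MSS (congestion avoidance, +1)
RTT 9: cwnd = 36 MSS (congestion avoidance, +1)
RTT 10: cwnd = 37 MSS (congestion avoidance, +1)

37


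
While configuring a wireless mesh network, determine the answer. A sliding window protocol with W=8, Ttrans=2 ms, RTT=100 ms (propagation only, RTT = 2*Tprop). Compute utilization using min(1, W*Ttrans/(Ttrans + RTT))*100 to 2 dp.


Given: W = 8, Ttrans = 2 ms, RTT = 100 ms (= 2 * Tprop, Tprop = 50 ms)
Cycle time = Ttrans + RTT = 2 + 100 = 102 ms (first packet sent until its ACK returns)
W * Ttrans = 8 * 2 = 16 ms of sending per cycle
W * Ttrans / (Ttrans + RTT) = 16 / 102 = 0.156863
U = min(1, 0.156863) = 0.156863
U% = 15.69%

15.69


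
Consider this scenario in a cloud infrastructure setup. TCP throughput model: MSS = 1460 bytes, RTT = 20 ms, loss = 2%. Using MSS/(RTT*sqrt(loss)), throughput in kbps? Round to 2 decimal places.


Given: MSS = 1460 bytes, RTT = 20 ms, loss = 2%
RTT in seconds = 20 / 1000 = 0.02
Loss rate = 2% = 0.02
sqrt(loss) = sqrt(0.02) = 0.141421356237
Throughput (bytes/s) = 1460 / (0.02 * 0.141421356237) = 516187.9503
Throughput (kbps) = 516187.9503 * 8 / 1000 = 4129.503602 -> 4129.50 kbps (2 dp)

4129.50


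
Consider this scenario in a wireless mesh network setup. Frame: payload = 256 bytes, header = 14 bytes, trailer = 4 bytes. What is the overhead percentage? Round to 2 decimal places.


Given: payload = 256 B, header = 14 B, trailer = 4 B
Overhead bytes = header + trailer = 14 + 4 = 18
Total frame = payload + overhead = 256 + 18 = 274
Overhead % = 18 / 274 * 100 = 6.5693% -> 6.57% (2 dp)

6.57


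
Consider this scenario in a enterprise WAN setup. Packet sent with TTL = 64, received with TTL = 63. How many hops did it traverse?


Given: initial TTL = 64, received TTL = 63
Hops = initial TTL - received TTL
Hops = 64 - 63 = 1

1


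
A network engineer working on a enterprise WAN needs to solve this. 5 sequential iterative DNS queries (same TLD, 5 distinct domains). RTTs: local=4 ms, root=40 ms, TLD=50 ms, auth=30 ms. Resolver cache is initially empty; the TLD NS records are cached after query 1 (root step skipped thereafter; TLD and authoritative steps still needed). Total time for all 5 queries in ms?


Lookup 1 (cold cache): local + root + TLD + auth = 4 + 40 + 50 + 30 = 124 ms
Lookups 2..5 (TLD NS cached -> skip root; new domain -> still ask TLD and auth): local + TLD + auth = 4 + 50 + 30 = 84 ms each
Remaining 4 lookups: 4 * 84 = 336 ms
Total = 124 + 336 = 460 ms

460


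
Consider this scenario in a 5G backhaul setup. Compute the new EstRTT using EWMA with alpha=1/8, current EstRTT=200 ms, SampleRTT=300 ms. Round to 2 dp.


Given: EstRTT = 200 ms, SampleRTT = 300 ms, alpha = 1/8
New EstRTT = (1 - alpha) * EstRTT + alpha * SampleRTT
(7/8) * 200 = 175
(1/8) * 300 = 37.5
New EstRTT = 175 + 37.5 = 212.5 ms -> 212.50 ms (2 dp)

212.50


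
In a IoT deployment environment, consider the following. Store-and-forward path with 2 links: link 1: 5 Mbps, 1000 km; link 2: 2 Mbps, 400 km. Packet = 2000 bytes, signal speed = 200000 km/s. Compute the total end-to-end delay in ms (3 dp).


Packet = 2000 bytes = 16000 bits. Store-and-forward: sum (t_trans + t_prop) per link.
Link 1: t_trans = 16000/(5*10^6) s = 3.2000 ms; t_prop = 1000/200000 s = 5.0000 ms; subtotal = 8.2000 ms
Link 2: t_trans = 16000/(2*10^6) s = 8.0000 ms; t_prop = 400/200000 s = 2.0000 ms; subtotal = 10.0000 ms
End-to-end = 8.2000 + 10.0000 = 18.2000 ms -> 18.200 ms (3 dp)

18.200


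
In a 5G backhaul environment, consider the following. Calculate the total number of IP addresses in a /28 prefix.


Given: CIDR prefix /28
Host bits = 32 - 28 = 4
Total addresses = 2^4 = 16

16


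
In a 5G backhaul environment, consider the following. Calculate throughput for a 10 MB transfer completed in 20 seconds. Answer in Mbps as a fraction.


Given: file = 10 MB, time = 20 s
File in Mb = 10 * 8 = 80 Mb
Throughput = 80 / 20 Mbps
Throughput = 4 Mbps

4


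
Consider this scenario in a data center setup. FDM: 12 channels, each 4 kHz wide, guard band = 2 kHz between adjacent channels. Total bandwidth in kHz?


Given: 12 channels, 4 kHz each, guard = 2 kHz
Channel bandwidth = 12 * 4 = 48 kHz
Guard bands = 11 gaps * 2 kHz = 22 kHz
Total = 48 + 22 = 70 kHz

70


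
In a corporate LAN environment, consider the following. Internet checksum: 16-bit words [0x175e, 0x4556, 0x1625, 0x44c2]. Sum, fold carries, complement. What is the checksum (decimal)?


Given words: [0x175e, 0x4556, 0x1625, 0x44c2]
Step 1: Sum all words
Raw sum = 5982 + 17750 + 5669 + 17602 = 47003
One's complement = ~47003 & 0xFFFF = 18532

18532


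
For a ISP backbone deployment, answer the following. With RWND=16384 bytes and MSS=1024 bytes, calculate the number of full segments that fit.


Given: RWND = 16384 bytes, MSS = 1024 bytes
Full segments = floor(RWND / MSS)
Full segments = floor(16384 / 1024)
Full segments = floor(16.0) = 16

16


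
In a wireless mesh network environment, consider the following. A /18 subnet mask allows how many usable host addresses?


Given: subnet mask /18
Host bits = 32 - 18 = 14
Total addresses = 2^14 = 16384
Usable hosts = 16384 - 2 (network + broadcast) = 16382

16382


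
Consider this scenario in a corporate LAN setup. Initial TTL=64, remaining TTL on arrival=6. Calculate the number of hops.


Given: initial TTL = 64, received TTL = 6
Hops = initial TTL - received TTL
Hops = 64 - 6 = 58

58


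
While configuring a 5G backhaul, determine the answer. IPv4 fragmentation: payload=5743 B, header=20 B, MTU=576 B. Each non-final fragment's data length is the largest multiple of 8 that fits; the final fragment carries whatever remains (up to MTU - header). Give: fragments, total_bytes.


Max data per non-final fragment = floor((MTU - header)/8)*8 = floor((576 - 20)/8)*8 = floor(556/8)*8 = 552 B
Final fragment needs no 8-byte alignment: it can carry up to MTU - header = 556 B
Non-final fragments needed = ceil((payload - 556) / 552) = ceil(5187/552) = ceil(9.3967) = 10
Number of fragments = 10 + 1 = 11
Fragment sizes (data): 10 * 552 B + 223 B (last, 223 <= 556 OK)
Total bytes sent = payload + n_frags * header = 5743 + 11*20 = 5743 + 220 = 5963 B

11, 5963


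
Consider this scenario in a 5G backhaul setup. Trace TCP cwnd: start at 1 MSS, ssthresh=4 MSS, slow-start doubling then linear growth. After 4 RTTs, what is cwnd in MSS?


RTT 0: cwnd = 1 MSS (initial)
RTT 1: cwnd = 2 MSS (slow start, doubled)
RTT 2: cwnd = 4 MSS (slow start, doubled)
RTT 3: cwnd = 5 MSS (congestion avoidance, +1)
RTT 4: cwnd = 6 MSS (congestion avoidance, +1)

6


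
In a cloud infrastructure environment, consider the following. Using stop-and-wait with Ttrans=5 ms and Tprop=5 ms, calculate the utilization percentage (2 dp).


Given: Ttrans = 5 ms, Tprop = 5 ms
RTT = 2 * Tprop = 2 * 5 = 10 ms
U = Ttrans / (Ttrans + RTT)
U = 5 / (5 + 10)
U = 5 / 15 = 0.333333
U% = 33.33%

33.33


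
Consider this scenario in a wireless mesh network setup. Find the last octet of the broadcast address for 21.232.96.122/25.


Given: IP = 21.232.96.122, prefix = /25
Host bits = 32 - 25 = 7
Network last octet = 122 AND mask = 0
Host part size = 2^7 - 1 = 127
Broadcast last octet = 0 OR 127 = 127

127


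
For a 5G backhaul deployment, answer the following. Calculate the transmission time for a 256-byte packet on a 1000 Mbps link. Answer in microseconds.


Given: packet = 256 bytes, bandwidth = 1000 Mbps
Packet in bits = 256 * 8 = 2048 bits
Bandwidth = 1000 * 10^6 = 1000000000 bps
Time = 2048 / 1000000000 seconds
Time in us = 2048 * 10^6 / 1000000000 = 2.048

2.048


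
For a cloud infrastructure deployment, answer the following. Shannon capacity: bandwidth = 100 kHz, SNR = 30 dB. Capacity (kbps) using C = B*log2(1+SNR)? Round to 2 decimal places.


Given: B = 100 kHz, SNR = 30 dB
SNR linear = 10^(30/10) = 1000
1 + SNR = 1001
log2(1001) = 9.9672262588
C = 100 * 1000 * 9.9672262588 = 996722.6259 bps
C = 996.722626 kbps -> 996.72 kbps (2 dp)

996.72


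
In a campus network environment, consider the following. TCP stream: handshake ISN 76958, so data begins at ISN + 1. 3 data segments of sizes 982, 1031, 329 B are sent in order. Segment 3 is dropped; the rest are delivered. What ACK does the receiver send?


SYN uses sequence number 76958; first data byte = ISN + 1 = 76959.
Segment 1: SEQ = 76959, len = 982 B, covers [76959, 77940]
Segment 2: SEQ = 77941, len = 1031 B, covers [77941, 78971]
Segment 3: SEQ = 78972, len = 329 B, covers [78972, 79300] [LOST]
In-order data received: bytes [76959, 78971] (segments 1..2).
Segment 3 missing -> gap begins at byte 78972.
Cumulative ACK = next expected in-order byte = 76959 + 982 + 1031 = 78972

78972


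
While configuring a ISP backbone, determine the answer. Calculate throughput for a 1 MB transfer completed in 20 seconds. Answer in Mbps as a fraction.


Given: file = 1 MB, time = 20 s
File in Mb = 1 * 8 = 8 Mb
Throughput = 8 / 20 Mbps
Throughput = 2/5 Mbps

2/5


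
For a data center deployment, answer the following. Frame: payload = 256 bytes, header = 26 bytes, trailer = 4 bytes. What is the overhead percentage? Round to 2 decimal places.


Given: payload = 256 B, header = 26 B, trailer = 4 B
Overhead bytes = header + trailer = 26 + 4 = 30
Total frame = payload + overhead = 256 + 30 = 286
Overhead % = 30 / 286 * 100 = 10.4895% -> 10.49% (2 dp)

10.49


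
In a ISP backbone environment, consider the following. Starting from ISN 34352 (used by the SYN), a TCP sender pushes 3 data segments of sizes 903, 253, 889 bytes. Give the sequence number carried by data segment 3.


The SYN occupies sequence number ISN = 34352, so the first data byte is ISN + 1 = 34353.
SEQ of data segment i = (ISN + 1) + sum of payload sizes of segments 1..i-1.
Segment 1: SEQ = 34353, payload = 903 bytes
Segment 2: SEQ = 35256, payload = 253 bytes
Segment 3: SEQ = 35509, payload = 889 bytes
SEQ of segment 3 = 34353 + 903 + 253 = 35509

35509


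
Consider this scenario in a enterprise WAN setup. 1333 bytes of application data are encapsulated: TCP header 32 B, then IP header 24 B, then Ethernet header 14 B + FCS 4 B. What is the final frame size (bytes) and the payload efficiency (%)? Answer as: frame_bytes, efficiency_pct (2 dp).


TCP segment = 1333 + 32 = 1365 B
IP packet = 1365 + 24 = 1389 B
Ethernet frame = 1389 + 14 + 4 = 1407 B
Efficiency = app / frame = 1333 / 1407 = 0.947406 = 94.7406% -> 94.74% (2 dp)

1407, 94.74


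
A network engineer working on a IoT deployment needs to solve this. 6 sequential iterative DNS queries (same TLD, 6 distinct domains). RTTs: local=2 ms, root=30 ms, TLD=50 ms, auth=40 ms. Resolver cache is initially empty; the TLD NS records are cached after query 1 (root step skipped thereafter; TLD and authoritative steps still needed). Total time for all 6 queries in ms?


Lookup 1 (cold cache): local + root + TLD + auth = 2 + 30 + 50 + 40 = 122 ms
Lookups 2..6 (TLD NS cached -> skip root; new domain -> still ask TLD and auth): local + TLD + auth = 2 + 50 + 40 = 92 ms each
Remaining 5 lookups: 5 * 92 = 460 ms
Total = 122 + 460 = 582 ms

582


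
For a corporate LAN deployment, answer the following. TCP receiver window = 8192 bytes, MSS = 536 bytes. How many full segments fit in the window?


Given: RWND = 8192 bytes, MSS = 536 bytes
Full segments = floor(RWND / MSS)
Full segments = floor(8192 / 536)
Full segments = floor(15.2836) = 15

15


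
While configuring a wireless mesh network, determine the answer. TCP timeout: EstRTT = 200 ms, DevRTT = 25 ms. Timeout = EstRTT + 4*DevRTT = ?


Given: EstRTT = 200 ms, DevRTT = 25 ms
Timeout = EstRTT + 4 * DevRTT
4 * DevRTT = 4 * 25 = 100
Timeout = 200 + 100 = 300 ms

300


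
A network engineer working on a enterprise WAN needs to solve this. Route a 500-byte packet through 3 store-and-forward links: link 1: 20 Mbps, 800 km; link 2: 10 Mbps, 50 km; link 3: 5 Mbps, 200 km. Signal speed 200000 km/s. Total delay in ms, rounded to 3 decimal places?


Packet = 500 bytes = 4000 bits. Store-and-forward: sum (t_trans + t_prop) per link.
Link 1: t_trans = 4000/(20*10^6) s = 0.2000 ms; t_prop = 800/200000 s = 4.0000 ms; subtotal = 4.2000 ms
Link 2: t_trans = 4000/(10*10^6) s = 0.4000 ms; t_prop = 50/200000 s = 0.2500 ms; subtotal = 0.6500 ms
Link 3: t_trans = 4000/(5*10^6) s = 0.8000 ms; t_prop = 200/200000 s = 1.0000 ms; subtotal = 1.8000 ms
End-to-end = 4.2000 + 0.6500 + 1.8000 = 6.6500 ms -> 6.650 ms (3 dp)

6.650


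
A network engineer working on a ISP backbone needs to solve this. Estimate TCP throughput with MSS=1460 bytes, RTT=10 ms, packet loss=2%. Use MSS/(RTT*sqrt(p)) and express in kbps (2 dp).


Given: MSS = 1460 bytes, RTT = 10 ms, loss = 2%
RTT in seconds = 10 / 1000 = 0.01
Loss rate = 2% = 0.02
sqrt(loss) = sqrt(0.02) = 0.141421356237
Throughput (bytes/s) = 1460 / (0.01 * 0.141421356237) = 1032375.9005
Throughput (kbps) = 1032375.9005 * 8 / 1000 = 8259.007204 -> 8259.01 kbps (2 dp)

8259.01


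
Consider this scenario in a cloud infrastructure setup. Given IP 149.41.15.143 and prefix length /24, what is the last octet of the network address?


Given: IP = 149.41.15.143, prefix = /24
Subnet mask = 255.255.255.0
Last octet of IP: 143
Last octet of mask: 0
Network last octet = 143 AND 0 = 0

0


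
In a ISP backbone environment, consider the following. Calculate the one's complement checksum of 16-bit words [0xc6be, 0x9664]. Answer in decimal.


Given words: [0xc6be, 0x9664]
Step 1: Sum all words
Raw sum = 50878 + 38500 = 89378
Step 2: Fold carry: (23842 + 1) = 23843
One's complement = ~23843 & 0xFFFF = 41692

41692


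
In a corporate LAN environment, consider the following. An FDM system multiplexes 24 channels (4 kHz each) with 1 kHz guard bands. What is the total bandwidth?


Given: 24 channels, 4 kHz each, guard = 1 kHz
Channel bandwidth = 24 * 4 = 96 kHz
Guard bands = 23 gaps * 1 kHz = 23 kHz
Total = 96 + 23 = 119 kHz

119


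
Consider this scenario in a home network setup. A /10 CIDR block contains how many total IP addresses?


Given: CIDR prefix /10
Host bits = 32 - 10 = 22
Total addresses = 2^22 = 4194304

4194304


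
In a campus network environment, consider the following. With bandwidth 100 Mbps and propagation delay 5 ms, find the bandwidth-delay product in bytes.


Given: bandwidth = 100 Mbps, delay = 5 ms
BDP in bits = 100 * 10^6 * 5 / 1000
BDP in bits = 500000
BDP in bytes = 500000 / 8 = 62500

62500


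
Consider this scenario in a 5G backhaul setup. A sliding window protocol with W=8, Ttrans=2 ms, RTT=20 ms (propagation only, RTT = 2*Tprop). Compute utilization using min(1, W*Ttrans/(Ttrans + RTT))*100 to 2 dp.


Given: W = 8, Ttrans = 2 ms, RTT = 20 ms (= 2 * Tprop, Tprop = 10 ms)
Cycle time = Ttrans + RTT = 2 + 20 = 22 ms (first packet sent until its ACK returns)
W * Ttrans = 8 * 2 = 16 ms of sending per cycle
W * Ttrans / (Ttrans + RTT) = 16 / 22 = 0.727273
U = min(1, 0.727273) = 0.727273
U% = 72.73%

72.73


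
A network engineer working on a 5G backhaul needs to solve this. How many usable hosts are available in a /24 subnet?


Given: subnet mask /24
Host bits = 32 - 24 = 8
Total addresses = 2^8 = 256
Usable hosts = 256 - 2 (network + broadcast) = 254

254


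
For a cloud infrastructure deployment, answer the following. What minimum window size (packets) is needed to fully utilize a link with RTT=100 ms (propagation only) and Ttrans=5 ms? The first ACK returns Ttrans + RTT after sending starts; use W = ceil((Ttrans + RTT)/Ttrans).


Given: Ttrans = 5 ms, RTT = 100 ms (= 2 * Tprop, Tprop = 50 ms)
Time until first ACK returns = Ttrans + RTT = 5 + 100 = 105 ms
Need W * Ttrans >= Ttrans + RTT  ->  W >= (Ttrans + RTT) / Ttrans
(Ttrans + RTT) / Ttrans = 105 / 5 = 21
W_min = ceil(21) = 21

21


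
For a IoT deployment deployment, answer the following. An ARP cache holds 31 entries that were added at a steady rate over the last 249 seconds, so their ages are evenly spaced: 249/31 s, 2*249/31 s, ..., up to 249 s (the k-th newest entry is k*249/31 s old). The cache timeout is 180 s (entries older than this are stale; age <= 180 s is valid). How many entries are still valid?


Ages are k * 249/31 s for k = 1..31 (spacing = 8.0323 s).
Entry k is valid iff k * 249/31 <= 180 iff k <= 31 * 180 / 249 = 22.4096
n_valid = floor(22.4096) = 22
(n_stale = 31 - 22 = 9)

22


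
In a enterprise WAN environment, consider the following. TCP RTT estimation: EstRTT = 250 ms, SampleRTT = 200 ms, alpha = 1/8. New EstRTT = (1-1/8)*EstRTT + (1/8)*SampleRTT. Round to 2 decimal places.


Given: EstRTT = 250 ms, SampleRTT = 200 ms, alpha = 1/8
New EstRTT = (1 - alpha) * EstRTT + alpha * SampleRTT
(7/8) * 250 = 218.75
(1/8) * 200 = 25
New EstRTT = 218.75 + 25 = 243.75 ms -> 243.75 ms (2 dp)

243.75


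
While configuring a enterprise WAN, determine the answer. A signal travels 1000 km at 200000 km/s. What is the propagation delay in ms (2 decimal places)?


Given: distance = 1000 km, speed = 200000 km/s
Delay = distance / speed = 1000 / 200000 seconds
Delay in ms = 1000 * 1000 / 200000
Delay = 5.0000 ms
Rounded to 2 dp = 5.00 ms

5.00


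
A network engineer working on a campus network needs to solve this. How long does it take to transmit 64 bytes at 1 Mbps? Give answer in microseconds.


Given: packet = 64 bytes, bandwidth = 1 Mbps
Packet in bits = 64 * 8 = 512 bits
Bandwidth = 1 * 10^6 = 1000000 bps
Time = 512 / 1000000 seconds
Time in us = 512 * 10^6 / 1000000 = 512

512


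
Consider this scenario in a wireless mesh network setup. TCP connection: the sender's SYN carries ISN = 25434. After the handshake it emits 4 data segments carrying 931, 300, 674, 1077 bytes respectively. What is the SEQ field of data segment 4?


The SYN occupies sequence number ISN = 25434, so the first data byte is ISN + 1 = 25435.
SEQ of data segment i = (ISN + 1) + sum of payload sizes of segments 1..i-1.
Segment 1: SEQ = 25435, payload = 931 bytes
Segment 2: SEQ = 26366, payload = 300 bytes
Segment 3: SEQ = 26666, payload = 674 bytes
Segment 4: SEQ = 27340, payload = 1077 bytes
SEQ of segment 4 = 25435 + 931 + 300 + 674 = 27340

27340


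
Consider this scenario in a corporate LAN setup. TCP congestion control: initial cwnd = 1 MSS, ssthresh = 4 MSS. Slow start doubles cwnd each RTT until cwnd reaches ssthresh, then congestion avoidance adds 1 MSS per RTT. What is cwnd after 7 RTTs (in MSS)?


RTT 0: cwnd = 1 MSS (initial)
RTT 1: cwnd = 2 MSS (slow start, doubled)
RTT 2: cwnd = 4 MSS (slow start, doubled)
RTT 3: cwnd = 5 MSS (congestion avoidance, +1)
RTT 4: cwnd = 6 MSS (congestion avoidance, +1)
RTT 5: cwnd = 7 MSS (congestion avoidance, +1)
RTT 6: cwnd = 8 MSS (congestion avoidance, +1)
RTT 7: cwnd = 9 MSS (congestion avoidance, +1)

9


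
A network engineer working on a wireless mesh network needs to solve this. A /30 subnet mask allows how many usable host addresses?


Given: subnet mask /30
Host bits = 32 - 30 = 2
Total addresses = 2^2 = 4
Usable hosts = 4 - 2 (network + broadcast) = 2

2


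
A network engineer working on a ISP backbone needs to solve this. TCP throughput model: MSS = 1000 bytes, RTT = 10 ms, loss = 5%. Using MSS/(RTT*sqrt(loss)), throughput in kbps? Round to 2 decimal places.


Given: MSS = 1000 bytes, RTT = 10 ms, loss = 5%
RTT in seconds = 10 / 1000 = 0.01
Loss rate = 5% = 0.05
sqrt(loss) = sqrt(0.05) = 0.223606797750
Throughput (bytes/s) = 1000 / (0.01 * 0.223606797750) = 447213.5955
Throughput (kbps) = 447213.5955 * 8 / 1000 = 3577.708764 -> 3577.71 kbps (2 dp)

3577.71


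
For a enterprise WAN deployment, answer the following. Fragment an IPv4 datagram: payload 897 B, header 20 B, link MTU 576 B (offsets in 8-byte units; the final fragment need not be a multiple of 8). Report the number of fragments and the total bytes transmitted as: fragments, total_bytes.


Max data per non-final fragment = floor((MTU - header)/8)*8 = floor((576 - 20)/8)*8 = floor(556/8)*8 = 552 B
Final fragment needs no 8-byte alignment: it can carry up to MTU - header = 556 B
Non-final fragments needed = ceil((payload - 556) / 552) = ceil(341/552) = ceil(0.6178) = 1
Number of fragments = 1 + 1 = 2
Fragment sizes (data): 1 * 552 B + 345 B (last, 345 <= 556 OK)
Total bytes sent = payload + n_frags * header = 897 + 2*20 = 897 + 40 = 937 B

2, 937


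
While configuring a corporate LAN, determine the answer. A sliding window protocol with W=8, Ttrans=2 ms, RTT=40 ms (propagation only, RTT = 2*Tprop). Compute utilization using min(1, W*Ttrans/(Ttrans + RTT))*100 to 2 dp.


Given: W = 8, Ttrans = 2 ms, RTT = 40 ms (= 2 * Tprop, Tprop = 20 ms)
Cycle time = Ttrans + RTT = 2 + 40 = 42 ms (first packet sent until its ACK returns)
W * Ttrans = 8 * 2 = 16 ms of sending per cycle
W * Ttrans / (Ttrans + RTT) = 16 / 42 = 0.380952
U = min(1, 0.380952) = 0.380952
U% = 38.10%

38.10


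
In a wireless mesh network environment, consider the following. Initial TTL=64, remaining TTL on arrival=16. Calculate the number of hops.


Given: initial TTL = 64, received TTL = 16
Hops = initial TTL - received TTL
Hops = 64 - 16 = 48

48


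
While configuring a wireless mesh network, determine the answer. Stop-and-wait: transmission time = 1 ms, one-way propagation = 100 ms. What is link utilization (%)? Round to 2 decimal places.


Given: Ttrans = 1 ms, Tprop = 100 ms
RTT = 2 * Tprop = 2 * 100 = 200 ms
U = Ttrans / (Ttrans + RTT)
U = 1 / (1 + 200)
U = 1 / 201 = 0.004975
U% = 0.50%

0.50


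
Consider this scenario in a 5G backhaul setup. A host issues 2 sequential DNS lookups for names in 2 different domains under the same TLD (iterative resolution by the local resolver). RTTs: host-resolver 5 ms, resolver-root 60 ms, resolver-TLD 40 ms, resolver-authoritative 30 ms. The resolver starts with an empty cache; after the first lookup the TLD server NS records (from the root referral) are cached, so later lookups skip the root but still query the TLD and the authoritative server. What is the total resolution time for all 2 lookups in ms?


Lookup 1 (cold cache): local + root + TLD + auth = 5 + 60 + 40 + 30 = 135 ms
Lookups 2..2 (TLD NS cached -> skip root; new domain -> still ask TLD and auth): local + TLD + auth = 5 + 40 + 30 = 75 ms each
Remaining 1 lookups: 1 * 75 = 75 ms
Total = 135 + 75 = 210 ms

210


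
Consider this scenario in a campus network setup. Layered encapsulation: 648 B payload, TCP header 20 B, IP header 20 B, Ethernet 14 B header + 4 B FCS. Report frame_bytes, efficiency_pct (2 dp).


TCP segment = 648 + 20 = 668 B
IP packet = 668 + 20 = 688 B
Ethernet frame = 688 + 14 + 4 = 706 B
Efficiency = app / frame = 648 / 706 = 0.917847 = 91.7847% -> 91.78% (2 dp)

706, 91.78


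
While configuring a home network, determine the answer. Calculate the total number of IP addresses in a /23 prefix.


Given: CIDR prefix /23
Host bits = 32 - 23 = 9
Total addresses = 2^9 = 512

512


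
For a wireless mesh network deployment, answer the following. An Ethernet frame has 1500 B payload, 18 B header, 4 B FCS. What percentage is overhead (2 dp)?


Given: payload = 1500 B, header = 18 B, trailer = 4 B
Overhead bytes = header + trailer = 18 + 4 = 22
Total frame = payload + overhead = 1500 + 22 = 1522
Overhead % = 22 / 1522 * 100 = 1.4455% -> 1.45% (2 dp)

1.45


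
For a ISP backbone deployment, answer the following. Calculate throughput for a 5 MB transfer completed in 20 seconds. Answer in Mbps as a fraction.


Given: file = 5 MB, time = 20 s
File in Mb = 5 * 8 = 40 Mb
Throughput = 40 / 20 Mbps
Throughput = 2 Mbps

2


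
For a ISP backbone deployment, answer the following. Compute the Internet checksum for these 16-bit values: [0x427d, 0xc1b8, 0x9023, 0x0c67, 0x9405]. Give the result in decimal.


Given words: [0x427d, 0xc1b8, 0x9023, 0x0c67, 0x9405]
Step 1: Sum all words
Raw sum = 17021 + 49592 + 36899 + 3175 + 37893 = 144580
Step 2: Fold carry: (13508 + 2) = 13510
One's complement = ~13510 & 0xFFFF = 52025

52025
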